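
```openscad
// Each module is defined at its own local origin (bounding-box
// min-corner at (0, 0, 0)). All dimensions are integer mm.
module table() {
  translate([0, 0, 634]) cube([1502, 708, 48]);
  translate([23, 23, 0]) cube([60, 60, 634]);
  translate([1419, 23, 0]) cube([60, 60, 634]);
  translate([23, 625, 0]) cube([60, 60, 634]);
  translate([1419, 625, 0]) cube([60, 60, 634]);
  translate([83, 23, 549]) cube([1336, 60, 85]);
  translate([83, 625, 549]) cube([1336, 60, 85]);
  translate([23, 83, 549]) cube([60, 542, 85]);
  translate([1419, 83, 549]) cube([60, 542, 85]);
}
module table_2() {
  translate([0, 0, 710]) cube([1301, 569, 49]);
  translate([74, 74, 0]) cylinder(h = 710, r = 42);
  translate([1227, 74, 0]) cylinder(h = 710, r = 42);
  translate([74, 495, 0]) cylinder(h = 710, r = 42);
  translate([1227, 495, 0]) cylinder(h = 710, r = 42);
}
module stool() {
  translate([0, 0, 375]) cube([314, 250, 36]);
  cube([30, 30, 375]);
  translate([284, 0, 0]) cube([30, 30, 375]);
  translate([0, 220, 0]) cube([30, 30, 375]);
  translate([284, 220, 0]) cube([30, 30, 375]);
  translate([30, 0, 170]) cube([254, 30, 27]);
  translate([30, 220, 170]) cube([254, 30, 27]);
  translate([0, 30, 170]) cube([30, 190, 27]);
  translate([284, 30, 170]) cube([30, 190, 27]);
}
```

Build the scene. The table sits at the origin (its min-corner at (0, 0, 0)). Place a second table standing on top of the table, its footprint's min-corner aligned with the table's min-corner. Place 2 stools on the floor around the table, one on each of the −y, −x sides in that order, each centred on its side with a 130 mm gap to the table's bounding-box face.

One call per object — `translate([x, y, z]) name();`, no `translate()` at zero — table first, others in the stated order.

table();
translate([0, 0, 682]) table_2();
translate([594, -380, 0]) stool();
translate([-444, 229, 0]) stool();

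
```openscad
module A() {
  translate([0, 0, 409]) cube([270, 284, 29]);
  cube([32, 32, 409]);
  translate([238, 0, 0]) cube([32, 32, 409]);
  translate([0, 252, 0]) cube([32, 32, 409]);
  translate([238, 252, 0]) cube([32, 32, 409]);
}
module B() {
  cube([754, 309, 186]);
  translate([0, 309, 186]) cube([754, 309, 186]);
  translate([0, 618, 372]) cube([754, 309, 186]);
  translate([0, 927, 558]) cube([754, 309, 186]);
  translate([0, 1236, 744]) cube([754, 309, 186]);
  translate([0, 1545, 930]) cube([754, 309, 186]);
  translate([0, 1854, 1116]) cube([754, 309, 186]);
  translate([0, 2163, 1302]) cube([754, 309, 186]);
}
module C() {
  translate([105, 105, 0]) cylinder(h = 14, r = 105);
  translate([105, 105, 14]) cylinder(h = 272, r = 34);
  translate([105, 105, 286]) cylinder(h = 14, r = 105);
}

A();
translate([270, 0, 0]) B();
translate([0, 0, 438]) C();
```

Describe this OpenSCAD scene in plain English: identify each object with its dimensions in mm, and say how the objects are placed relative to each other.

A is a four-legged stool. The seat is a 270×284×29 mm slab whose top surface is at z = 438 mm; four square legs, each 32×32 mm in cross-section, run from the floor (z = 0) to the underside of the seat, each flush with a corner of the seat.

B is a run of 8 identical solid stair steps. Each tread is 754×309 mm and each step block is 186 mm high. Step 1 rests on the floor; step k is offset from step 1 by (k−1)×309 mm in y and (k−1)×186 mm in z.

C is a spool: two coaxial disc flanges of radius 105 mm and thickness 14 mm, joined by a core cylinder of radius 34 mm and height 272 mm. The lower flange rests on z = 0 and the three cylinders share a vertical axis.

The staircase is against the stool's +x side, with their −y faces flush. The spool is on top of the stool.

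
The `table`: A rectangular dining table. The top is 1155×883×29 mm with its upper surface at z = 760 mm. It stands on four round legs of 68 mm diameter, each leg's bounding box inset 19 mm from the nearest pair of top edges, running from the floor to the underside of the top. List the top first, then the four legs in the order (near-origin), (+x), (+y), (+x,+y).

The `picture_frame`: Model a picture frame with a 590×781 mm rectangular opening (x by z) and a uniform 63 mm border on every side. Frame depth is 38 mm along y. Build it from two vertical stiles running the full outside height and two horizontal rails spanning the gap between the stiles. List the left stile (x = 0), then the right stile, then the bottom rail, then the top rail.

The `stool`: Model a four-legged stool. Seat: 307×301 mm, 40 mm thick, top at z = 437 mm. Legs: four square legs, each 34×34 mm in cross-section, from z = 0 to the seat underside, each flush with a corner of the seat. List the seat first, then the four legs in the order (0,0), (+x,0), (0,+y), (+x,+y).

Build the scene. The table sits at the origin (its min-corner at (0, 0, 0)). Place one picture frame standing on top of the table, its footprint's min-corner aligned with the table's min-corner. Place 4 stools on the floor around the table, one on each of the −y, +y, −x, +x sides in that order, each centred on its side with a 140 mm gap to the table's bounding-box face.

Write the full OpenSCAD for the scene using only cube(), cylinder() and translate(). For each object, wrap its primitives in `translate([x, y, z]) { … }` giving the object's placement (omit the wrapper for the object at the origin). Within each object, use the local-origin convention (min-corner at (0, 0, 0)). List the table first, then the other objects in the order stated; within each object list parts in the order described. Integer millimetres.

translate([0, 0, 731]) cube([1155, 883, 29]);
translate([53, 53, 0]) cylinder(h = 731, r = 34);
translate([1102, 53, 0]) cylinder(h = 731, r = 34);
translate([53, 830, 0]) cylinder(h = 731, r = 34);
translate([1102, 830, 0]) cylinder(h = 731, r = 34);
translate([0, 0, 760]) {
  cube([63, 38, 907]);
  translate([653, 0, 0]) cube([63, 38, 907]);
  translate([63, 0, 0]) cube([590, 38, 63]);
  translate([63, 0, 844]) cube([590, 38, 63]);
}
translate([424, -441, 0]) {
  translate([0, 0, 397]) cube([307, 301, 40]);
  cube([34, 34, 397]);
  translate([273, 0, 0]) cube([34, 34, 397]);
  translate([0, 267, 0]) cube([34, 34, 397]);
  translate([273, 267, 0]) cube([34, 34, 397]);
}
translate([424, 1023, 0]) {
  translate([0, 0, 397]) cube([307, 301, 40]);
  cube([34, 34, 397]);
  translate([273, 0, 0]) cube([34, 34, 397]);
  translate([0, 267, 0]) cube([34, 34, 397]);
  translate([273, 267, 0]) cube([34, 34, 397]);
}
translate([-447, 291, 0]) {
  translate([0, 0, 397]) cube([307, 301, 40]);
  cube([34, 34, 397]);
  translate([273, 0, 0]) cube([34, 34, 397]);
  translate([0, 267, 0]) cube([34, 34, 397]);
  translate([273, 267, 0]) cube([34, 34, 397]);
}
translate([1295, 291, 0]) {
  translate([0, 0, 397]) cube([307, 301, 40]);
  cube([34, 34, 397]);
  translate([273, 0, 0]) cube([34, 34, 397]);
  translate([0, 267, 0]) cube([34, 34, 397]);
  translate([273, 267, 0]) cube([34, 34, 397]);
}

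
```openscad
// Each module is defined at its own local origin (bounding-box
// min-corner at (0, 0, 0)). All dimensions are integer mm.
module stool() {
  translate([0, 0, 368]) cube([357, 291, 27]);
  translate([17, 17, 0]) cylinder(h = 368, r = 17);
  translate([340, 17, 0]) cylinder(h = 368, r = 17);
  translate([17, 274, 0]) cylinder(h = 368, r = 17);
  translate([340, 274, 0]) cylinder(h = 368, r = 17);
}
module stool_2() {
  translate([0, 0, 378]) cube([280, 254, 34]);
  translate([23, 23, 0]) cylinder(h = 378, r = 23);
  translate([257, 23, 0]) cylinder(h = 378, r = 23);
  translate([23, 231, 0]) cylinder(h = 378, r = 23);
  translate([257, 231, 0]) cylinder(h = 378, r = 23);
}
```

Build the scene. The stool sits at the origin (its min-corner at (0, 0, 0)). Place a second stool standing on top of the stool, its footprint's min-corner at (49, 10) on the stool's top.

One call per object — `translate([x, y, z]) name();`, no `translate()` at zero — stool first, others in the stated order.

stool();
translate([49, 10, 395]) stool_2();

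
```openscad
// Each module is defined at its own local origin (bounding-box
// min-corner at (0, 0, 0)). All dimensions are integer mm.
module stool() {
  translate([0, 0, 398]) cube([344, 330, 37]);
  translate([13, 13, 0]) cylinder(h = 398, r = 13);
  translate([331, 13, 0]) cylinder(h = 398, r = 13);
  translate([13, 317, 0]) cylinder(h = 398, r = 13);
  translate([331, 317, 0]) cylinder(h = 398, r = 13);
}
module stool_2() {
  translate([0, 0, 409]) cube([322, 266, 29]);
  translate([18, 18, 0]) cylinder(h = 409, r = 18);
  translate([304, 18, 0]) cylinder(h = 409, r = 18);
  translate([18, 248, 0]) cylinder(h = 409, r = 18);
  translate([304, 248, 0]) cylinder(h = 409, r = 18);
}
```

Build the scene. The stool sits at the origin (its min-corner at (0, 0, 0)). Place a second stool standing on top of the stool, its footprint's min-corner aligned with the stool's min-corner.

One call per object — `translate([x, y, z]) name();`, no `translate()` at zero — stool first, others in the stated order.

stool();
translate([0, 0, 435]) stool_2();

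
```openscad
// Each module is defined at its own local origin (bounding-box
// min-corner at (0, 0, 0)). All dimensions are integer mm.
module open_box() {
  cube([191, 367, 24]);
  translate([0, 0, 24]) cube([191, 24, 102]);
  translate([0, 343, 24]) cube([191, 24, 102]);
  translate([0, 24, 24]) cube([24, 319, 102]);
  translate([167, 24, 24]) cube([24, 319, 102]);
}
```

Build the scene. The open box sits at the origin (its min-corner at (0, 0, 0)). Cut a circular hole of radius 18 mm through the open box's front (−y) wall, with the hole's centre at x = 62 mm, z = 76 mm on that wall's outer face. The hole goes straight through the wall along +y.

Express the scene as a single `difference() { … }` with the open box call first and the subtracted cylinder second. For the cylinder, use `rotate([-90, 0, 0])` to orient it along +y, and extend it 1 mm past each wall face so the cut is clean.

difference() {
  open_box();
  translate([62, -1, 76]) rotate([-90, 0, 0]) cylinder(h = 26, r = 18);
}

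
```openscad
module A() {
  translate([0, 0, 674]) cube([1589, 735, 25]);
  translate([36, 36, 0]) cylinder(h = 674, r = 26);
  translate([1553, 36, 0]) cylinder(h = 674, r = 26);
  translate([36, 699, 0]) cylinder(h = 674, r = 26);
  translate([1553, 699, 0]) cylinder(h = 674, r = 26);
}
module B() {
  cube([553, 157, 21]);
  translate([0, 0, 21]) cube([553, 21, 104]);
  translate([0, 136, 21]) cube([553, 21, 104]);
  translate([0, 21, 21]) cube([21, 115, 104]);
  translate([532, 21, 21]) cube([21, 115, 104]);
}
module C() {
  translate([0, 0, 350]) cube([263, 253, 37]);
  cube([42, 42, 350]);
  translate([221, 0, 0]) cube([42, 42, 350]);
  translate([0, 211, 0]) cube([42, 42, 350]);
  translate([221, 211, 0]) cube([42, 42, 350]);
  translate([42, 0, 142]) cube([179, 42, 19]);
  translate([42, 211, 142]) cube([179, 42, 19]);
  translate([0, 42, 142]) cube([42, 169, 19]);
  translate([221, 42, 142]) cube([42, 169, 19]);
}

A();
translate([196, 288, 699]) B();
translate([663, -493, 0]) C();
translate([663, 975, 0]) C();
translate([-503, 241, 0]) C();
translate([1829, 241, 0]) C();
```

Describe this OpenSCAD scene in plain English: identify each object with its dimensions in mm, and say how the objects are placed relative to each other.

A is a table with a 1589×735 mm rectangular top, 25 mm thick, top surface at z = 699 mm, supported by four round legs of 52 mm diameter, each leg's bounding box inset 10 mm from the nearest pair of top edges, running from the floor.

B is an open-topped rectangular box: outside dimensions 553×157×125 mm, with a uniform wall and base thickness of 21 mm. The base is a full 553×157 slab on the floor; four walls sit on top of the base. The front and back walls (the −y and +y sides) span the full width; the two side walls fit between them.

C is a four-legged stool. The seat is 263×253 mm, 37 mm thick, top at z = 387 mm. It stands on four square legs, each 42×42 mm in cross-section, from z = 0 to the seat underside, each flush with a corner of the seat. Four stretchers, 42 mm wide and 19 mm tall, connect adjacent legs with their undersides at z = 142 mm, each running between the inner faces of the legs it joins and aligned with the legs' outer faces on the other axis.

The open box is on top of the table. Four stools sit around the table at the −y, +y, −x, +x sides.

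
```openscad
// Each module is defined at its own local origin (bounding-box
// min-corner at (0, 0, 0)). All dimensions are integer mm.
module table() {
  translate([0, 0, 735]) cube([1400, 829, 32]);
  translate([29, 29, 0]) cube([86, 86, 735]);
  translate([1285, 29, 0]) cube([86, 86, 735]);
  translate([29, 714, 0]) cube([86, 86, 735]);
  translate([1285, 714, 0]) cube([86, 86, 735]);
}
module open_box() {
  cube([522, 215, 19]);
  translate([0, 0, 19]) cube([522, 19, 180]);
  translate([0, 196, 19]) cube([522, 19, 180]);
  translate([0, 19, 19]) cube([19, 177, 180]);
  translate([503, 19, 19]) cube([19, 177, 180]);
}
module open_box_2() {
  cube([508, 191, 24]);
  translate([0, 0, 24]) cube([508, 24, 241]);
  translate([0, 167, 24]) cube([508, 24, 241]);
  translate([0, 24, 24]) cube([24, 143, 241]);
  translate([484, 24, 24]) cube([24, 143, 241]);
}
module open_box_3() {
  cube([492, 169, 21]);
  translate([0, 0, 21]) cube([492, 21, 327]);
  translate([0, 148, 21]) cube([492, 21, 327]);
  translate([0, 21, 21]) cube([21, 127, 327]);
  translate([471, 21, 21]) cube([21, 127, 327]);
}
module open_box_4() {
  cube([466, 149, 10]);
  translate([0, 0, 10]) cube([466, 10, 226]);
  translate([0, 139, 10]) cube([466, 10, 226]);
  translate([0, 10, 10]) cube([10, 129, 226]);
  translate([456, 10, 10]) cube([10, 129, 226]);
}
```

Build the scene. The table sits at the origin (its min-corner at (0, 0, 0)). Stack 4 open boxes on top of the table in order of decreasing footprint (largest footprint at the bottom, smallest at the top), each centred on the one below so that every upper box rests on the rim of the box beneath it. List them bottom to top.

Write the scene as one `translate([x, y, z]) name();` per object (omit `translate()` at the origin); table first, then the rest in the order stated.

table();
translate([439, 307, 767]) open_box();
translate([446, 319, 966]) open_box_2();
translate([454, 330, 1231]) open_box_3();
translate([467, 340, 1579]) open_box_4();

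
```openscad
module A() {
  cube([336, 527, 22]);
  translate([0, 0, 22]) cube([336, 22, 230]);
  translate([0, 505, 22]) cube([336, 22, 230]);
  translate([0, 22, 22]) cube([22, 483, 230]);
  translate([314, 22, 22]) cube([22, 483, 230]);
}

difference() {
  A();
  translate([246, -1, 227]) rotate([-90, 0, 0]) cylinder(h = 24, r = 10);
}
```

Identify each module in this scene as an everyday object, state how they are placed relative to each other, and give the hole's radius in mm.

A is an open box. The open box has a circular hole through its front wall. The hole's radius is 10 mm.

The subtracted cylinder has r = 10 mm.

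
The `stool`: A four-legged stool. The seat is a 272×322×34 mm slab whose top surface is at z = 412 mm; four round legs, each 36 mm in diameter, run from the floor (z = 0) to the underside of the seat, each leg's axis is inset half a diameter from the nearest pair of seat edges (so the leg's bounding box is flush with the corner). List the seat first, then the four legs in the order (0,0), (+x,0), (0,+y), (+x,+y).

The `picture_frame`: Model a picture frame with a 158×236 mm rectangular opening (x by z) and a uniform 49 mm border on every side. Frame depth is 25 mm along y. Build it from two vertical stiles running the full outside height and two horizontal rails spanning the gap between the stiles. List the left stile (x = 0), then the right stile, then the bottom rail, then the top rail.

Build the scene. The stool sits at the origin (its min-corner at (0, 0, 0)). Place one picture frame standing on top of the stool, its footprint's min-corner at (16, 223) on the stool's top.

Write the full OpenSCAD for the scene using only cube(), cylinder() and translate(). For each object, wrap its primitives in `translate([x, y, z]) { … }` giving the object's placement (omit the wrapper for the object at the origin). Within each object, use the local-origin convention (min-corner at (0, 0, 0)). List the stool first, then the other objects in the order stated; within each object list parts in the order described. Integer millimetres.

translate([0, 0, 378]) cube([272, 322, 34]);
translate([18, 18, 0]) cylinder(h = 378, r = 18);
translate([254, 18, 0]) cylinder(h = 378, r = 18);
translate([18, 304, 0]) cylinder(h = 378, r = 18);
translate([254, 304, 0]) cylinder(h = 378, r = 18);
translate([16, 223, 412]) {
  cube([49, 25, 334]);
  translate([207, 0, 0]) cube([49, 25, 334]);
  translate([49, 0, 0]) cube([158, 25, 49]);
  translate([49, 0, 285]) cube([158, 25, 49]);
}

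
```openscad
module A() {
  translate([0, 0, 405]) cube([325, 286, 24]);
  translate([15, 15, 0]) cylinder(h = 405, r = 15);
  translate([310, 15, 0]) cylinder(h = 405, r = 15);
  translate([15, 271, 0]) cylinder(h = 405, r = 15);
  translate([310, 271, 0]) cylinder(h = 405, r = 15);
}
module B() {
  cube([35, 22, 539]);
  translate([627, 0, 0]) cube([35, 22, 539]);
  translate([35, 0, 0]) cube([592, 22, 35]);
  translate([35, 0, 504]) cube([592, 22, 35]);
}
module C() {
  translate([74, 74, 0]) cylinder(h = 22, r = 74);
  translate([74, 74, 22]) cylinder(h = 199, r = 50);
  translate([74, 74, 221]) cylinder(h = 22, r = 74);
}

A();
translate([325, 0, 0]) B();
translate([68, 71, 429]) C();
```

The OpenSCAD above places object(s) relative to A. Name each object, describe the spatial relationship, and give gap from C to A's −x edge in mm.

The spool's min-x is at 68; the stool's min-x is 0; gap = 68 mm.

A is a stool. B is a picture frame. C is a spool. The picture frame is against the stool's +x side, with their −y faces flush. The spool is on top of the stool. The gap from the spool to the stool's −x edge is 68 mm.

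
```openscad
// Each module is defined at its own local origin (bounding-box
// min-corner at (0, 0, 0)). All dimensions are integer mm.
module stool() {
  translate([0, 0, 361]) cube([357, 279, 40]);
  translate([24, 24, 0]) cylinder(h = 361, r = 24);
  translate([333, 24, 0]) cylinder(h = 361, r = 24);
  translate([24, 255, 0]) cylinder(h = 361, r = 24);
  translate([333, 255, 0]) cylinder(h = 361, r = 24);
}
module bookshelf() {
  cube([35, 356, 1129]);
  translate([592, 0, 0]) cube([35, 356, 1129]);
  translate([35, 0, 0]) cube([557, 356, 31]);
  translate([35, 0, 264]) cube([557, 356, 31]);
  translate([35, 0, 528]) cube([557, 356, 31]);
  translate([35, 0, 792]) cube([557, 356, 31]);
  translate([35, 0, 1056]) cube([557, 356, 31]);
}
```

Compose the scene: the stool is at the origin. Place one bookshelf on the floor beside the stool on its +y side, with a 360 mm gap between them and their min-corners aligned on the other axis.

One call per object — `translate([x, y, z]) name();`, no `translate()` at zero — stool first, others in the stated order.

stool();
translate([0, 639, 0]) bookshelf();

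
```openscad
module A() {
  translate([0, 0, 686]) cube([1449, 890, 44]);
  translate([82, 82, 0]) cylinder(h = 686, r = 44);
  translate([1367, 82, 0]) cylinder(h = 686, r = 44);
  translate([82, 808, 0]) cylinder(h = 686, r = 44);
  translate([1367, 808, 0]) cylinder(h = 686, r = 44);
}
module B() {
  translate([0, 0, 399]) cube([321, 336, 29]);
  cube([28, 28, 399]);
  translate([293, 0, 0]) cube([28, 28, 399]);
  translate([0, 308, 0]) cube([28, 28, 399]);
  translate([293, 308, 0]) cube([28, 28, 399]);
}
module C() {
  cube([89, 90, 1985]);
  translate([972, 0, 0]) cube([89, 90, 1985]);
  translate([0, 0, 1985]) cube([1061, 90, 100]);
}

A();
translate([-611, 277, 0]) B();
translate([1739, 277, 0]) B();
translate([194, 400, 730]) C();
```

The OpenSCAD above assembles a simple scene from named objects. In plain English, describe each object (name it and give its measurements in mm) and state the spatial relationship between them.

A is a table: top 1449 mm (x) × 890 mm (y), 44 mm thick, upper face at z = 730 mm, on four round legs of 88 mm diameter, each leg's bounding box inset 38 mm from the nearest pair of top edges, running from z = 0 to the bottom of the top.

B is a four-legged stool. The seat is a 321×336×29 mm slab whose top surface is at z = 428 mm; four square legs, each 28×28 mm in cross-section, run from the floor (z = 0) to the underside of the seat, each flush with a corner of the seat.

C is a rectangular door frame: two vertical jambs of 89×90 mm section, 1985 mm tall, with a clear opening 883 mm wide between their inner faces. A header 100 mm tall and 90 mm deep lies on top of the jambs and spans the full outside width.

Two stools sit around the table at the −x, +x sides. The door frame is on top of the table, centred.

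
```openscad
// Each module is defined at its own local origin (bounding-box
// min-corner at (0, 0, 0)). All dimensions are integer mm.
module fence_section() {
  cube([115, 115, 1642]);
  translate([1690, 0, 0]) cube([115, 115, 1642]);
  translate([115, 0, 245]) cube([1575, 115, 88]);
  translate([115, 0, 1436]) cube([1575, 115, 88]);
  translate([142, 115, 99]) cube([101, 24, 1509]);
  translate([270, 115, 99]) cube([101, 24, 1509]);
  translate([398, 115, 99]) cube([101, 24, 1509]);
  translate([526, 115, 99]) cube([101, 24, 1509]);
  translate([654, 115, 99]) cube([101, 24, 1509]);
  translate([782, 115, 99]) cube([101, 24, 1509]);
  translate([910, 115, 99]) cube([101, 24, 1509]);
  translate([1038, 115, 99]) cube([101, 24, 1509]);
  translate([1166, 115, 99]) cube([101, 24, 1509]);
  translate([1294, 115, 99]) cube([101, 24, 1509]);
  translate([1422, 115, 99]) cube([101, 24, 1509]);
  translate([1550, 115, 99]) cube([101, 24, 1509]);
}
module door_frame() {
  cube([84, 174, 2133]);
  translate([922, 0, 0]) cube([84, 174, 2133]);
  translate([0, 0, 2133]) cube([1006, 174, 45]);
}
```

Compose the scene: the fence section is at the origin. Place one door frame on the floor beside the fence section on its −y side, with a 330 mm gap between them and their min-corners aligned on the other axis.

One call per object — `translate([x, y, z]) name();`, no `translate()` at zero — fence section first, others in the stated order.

fence_section();
translate([0, -504, 0]) door_frame();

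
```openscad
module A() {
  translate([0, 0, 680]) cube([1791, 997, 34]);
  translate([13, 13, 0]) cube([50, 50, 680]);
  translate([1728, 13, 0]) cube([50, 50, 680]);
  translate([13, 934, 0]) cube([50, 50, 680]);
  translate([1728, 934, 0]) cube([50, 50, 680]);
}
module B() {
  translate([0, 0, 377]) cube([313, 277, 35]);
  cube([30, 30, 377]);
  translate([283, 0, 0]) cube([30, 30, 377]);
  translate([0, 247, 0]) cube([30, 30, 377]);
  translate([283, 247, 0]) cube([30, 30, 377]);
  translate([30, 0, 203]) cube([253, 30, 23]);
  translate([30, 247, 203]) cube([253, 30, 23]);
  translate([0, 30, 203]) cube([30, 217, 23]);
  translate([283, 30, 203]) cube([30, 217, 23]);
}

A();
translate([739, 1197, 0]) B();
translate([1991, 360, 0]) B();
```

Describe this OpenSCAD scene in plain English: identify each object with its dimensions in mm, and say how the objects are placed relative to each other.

A is a table with a 1791×997 mm rectangular top, 34 mm thick, top surface at z = 714 mm, supported by four 50×50 mm square legs, each inset 13 mm from the nearest pair of top edges, running from the floor.

B is a simple wooden stool: a rectangular seat 313 mm (x) by 277 mm (y), 35 mm thick, top face at z = 412 mm, on four square legs, each 30×30 mm in cross-section. The legs rest on z = 0, each flush with a corner of the seat. Four stretchers, 30 mm wide and 23 mm tall, connect adjacent legs with their undersides at z = 203 mm, each running between the inner faces of the legs it joins and aligned with the legs' outer faces on the other axis.

Two stools sit around the table at the +y, +x sides.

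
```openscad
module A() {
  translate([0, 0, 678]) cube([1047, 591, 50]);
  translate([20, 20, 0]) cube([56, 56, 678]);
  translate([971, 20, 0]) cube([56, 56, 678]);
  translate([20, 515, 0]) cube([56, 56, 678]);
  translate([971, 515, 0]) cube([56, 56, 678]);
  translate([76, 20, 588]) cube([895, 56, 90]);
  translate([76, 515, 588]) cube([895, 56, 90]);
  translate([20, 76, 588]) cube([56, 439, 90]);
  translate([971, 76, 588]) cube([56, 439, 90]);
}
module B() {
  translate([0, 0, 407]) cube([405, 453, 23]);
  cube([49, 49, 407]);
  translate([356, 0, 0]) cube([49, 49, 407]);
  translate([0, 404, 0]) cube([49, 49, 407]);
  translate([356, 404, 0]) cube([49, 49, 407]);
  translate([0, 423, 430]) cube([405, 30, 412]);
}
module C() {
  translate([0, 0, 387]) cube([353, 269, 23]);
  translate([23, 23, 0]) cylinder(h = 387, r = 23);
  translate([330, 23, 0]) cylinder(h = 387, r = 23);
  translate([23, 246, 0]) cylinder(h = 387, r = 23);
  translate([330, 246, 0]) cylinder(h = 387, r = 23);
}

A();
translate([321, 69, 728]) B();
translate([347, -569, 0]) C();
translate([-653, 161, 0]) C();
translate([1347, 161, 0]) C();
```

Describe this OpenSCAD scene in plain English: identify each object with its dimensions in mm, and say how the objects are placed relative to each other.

A is a table: top 1047 mm (x) × 591 mm (y), 50 mm thick, upper face at z = 728 mm, on four 56×56 mm square legs, each inset 20 mm from the nearest pair of top edges, running from z = 0 to the bottom of the top. Four apron rails, 56 mm thick and 90 mm tall, run between adjacent legs with their top edges flush with the underside of the top and their outer faces flush with the legs' outer faces.

B is a chair: 405×453 mm seat, 23 mm thick, top at z = 430 mm, on four 49 mm square corner legs flush with the seat edges. A 30 mm thick backrest slab spans the full seat width, extending 412 mm above the seat top, its back face flush with the seat's +y edge.

C is a four-legged stool. The seat is a 353×269×23 mm slab whose top surface is at z = 410 mm; four round legs, each 46 mm in diameter, run from the floor (z = 0) to the underside of the seat, each leg's axis is inset half a diameter from the nearest pair of seat edges (so the leg's bounding box is flush with the corner).

The chair is on top of the table, centred. Three stools sit around the table at the −y, −x, +x sides.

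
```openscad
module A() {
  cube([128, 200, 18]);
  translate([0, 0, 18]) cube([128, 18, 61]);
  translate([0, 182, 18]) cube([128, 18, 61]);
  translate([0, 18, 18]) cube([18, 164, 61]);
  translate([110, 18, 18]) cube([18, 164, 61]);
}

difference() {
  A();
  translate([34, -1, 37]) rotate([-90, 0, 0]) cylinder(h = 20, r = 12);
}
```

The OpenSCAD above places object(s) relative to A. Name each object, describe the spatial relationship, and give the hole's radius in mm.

A is an open box. The open box has a circular hole through its front wall. The hole's radius is 12 mm.

The subtracted cylinder has r = 12 mm.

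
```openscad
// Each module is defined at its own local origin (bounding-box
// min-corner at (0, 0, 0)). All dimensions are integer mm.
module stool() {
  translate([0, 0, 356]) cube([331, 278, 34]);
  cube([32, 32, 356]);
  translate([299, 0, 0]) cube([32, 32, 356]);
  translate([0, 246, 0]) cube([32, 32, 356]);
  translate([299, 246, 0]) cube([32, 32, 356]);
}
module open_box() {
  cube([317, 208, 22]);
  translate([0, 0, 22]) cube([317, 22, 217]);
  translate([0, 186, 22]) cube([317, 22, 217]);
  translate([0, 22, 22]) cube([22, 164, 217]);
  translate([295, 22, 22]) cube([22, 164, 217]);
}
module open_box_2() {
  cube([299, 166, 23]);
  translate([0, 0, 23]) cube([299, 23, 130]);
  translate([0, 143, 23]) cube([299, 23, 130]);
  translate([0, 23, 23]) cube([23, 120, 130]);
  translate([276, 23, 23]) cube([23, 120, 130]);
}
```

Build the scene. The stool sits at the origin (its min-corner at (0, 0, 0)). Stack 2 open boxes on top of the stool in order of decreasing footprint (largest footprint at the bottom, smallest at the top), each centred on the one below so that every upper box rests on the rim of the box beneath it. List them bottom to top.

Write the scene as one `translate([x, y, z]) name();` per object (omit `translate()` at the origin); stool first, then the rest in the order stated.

stool();
translate([7, 35, 390]) open_box();
translate([16, 56, 629]) open_box_2();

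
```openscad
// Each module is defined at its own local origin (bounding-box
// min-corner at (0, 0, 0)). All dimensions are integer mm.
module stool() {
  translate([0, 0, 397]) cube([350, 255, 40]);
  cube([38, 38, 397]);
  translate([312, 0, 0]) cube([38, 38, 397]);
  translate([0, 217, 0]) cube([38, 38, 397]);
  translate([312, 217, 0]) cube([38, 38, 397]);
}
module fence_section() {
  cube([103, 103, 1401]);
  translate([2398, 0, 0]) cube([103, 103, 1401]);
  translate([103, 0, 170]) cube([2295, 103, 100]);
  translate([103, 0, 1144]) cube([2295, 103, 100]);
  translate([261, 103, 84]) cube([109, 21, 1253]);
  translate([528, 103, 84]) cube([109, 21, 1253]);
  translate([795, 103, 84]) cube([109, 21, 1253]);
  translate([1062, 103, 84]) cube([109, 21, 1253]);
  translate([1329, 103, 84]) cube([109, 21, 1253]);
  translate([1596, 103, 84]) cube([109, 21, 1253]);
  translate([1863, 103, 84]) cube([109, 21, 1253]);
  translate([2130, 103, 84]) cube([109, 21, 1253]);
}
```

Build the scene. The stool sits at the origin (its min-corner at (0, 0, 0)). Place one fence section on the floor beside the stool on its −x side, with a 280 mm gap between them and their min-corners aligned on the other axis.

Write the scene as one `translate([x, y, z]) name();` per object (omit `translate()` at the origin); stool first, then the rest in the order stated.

stool();
translate([-2781, 0, 0]) fence_section();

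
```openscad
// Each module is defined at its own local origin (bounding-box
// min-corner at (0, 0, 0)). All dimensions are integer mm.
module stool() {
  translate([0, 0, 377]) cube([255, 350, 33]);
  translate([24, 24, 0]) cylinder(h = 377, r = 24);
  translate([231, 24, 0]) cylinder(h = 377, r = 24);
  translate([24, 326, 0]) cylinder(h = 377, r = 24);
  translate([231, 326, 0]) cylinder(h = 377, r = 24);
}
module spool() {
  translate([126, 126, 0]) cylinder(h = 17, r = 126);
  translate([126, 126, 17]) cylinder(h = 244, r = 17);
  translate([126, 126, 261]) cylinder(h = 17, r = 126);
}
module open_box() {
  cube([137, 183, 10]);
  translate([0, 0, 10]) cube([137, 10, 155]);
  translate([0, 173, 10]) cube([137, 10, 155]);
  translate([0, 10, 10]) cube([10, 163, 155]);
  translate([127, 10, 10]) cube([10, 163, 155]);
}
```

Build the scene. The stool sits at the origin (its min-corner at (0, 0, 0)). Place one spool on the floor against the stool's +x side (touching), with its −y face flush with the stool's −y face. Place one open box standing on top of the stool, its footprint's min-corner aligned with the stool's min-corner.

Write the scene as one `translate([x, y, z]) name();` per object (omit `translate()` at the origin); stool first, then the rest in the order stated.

stool();
translate([255, 0, 0]) spool();
translate([0, 0, 410]) open_box();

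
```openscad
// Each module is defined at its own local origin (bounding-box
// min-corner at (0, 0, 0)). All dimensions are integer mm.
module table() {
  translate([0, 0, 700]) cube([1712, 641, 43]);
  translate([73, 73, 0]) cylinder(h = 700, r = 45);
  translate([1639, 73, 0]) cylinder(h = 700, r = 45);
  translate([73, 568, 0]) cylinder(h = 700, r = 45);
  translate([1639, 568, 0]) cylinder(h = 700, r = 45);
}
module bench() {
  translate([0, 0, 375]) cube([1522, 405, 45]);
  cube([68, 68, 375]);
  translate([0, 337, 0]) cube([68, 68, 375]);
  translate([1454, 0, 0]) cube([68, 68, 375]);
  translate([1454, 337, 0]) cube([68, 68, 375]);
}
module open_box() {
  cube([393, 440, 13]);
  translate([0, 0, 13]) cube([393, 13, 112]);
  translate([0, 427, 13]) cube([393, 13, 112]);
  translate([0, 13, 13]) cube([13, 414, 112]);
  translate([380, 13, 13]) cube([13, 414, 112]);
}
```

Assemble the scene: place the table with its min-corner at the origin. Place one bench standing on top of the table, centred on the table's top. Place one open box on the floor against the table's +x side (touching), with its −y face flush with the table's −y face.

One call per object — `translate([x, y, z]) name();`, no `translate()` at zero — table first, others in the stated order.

table();
translate([95, 118, 743]) bench();
translate([1712, 0, 0]) open_box();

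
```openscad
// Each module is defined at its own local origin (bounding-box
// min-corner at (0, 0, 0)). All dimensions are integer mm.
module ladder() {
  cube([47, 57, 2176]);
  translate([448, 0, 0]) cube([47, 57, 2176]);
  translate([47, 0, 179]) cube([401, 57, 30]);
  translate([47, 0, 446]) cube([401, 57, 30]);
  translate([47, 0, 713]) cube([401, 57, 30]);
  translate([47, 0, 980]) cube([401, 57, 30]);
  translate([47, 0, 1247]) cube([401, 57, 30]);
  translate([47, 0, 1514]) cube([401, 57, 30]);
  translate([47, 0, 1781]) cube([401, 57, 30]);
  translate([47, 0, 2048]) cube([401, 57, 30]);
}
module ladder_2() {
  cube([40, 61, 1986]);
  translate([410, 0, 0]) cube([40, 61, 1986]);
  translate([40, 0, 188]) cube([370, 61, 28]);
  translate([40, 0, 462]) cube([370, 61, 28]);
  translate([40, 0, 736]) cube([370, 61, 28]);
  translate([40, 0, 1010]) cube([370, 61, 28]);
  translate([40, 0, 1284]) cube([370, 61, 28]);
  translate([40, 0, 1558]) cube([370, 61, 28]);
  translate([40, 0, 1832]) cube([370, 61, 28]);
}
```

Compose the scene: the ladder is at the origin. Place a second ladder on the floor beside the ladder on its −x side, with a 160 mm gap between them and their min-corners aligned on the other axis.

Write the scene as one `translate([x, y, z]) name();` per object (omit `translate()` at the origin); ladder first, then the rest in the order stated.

ladder();
translate([-610, 0, 0]) ladder_2();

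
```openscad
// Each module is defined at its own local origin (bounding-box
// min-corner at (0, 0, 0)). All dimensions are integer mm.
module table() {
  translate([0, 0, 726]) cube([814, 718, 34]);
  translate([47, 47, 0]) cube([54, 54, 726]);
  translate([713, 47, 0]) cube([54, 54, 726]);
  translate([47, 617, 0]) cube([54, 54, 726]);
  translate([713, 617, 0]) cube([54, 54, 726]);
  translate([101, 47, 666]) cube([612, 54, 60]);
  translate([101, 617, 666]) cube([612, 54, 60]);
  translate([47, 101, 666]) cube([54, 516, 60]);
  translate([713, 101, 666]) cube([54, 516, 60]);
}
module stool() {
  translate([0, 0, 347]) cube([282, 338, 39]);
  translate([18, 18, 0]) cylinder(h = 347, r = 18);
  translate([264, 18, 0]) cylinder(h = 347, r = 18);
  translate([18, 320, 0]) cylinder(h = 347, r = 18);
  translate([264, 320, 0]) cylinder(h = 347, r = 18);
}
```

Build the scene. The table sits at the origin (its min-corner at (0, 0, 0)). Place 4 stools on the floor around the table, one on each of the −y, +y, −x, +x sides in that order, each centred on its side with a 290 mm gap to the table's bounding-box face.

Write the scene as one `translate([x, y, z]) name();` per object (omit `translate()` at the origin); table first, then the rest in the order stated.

table();
translate([266, -628, 0]) stool();
translate([266, 1008, 0]) stool();
translate([-572, 190, 0]) stool();
translate([1104, 190, 0]) stool();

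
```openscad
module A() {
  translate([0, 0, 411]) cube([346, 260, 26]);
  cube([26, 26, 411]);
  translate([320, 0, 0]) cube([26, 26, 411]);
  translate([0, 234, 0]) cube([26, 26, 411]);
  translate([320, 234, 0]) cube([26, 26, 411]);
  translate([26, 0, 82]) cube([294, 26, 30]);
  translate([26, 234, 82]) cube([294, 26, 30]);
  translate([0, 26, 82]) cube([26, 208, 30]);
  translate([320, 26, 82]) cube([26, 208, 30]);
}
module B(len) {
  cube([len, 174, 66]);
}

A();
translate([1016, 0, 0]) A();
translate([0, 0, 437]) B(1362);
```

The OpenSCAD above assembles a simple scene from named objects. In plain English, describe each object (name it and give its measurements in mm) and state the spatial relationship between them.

A is a four-legged stool. The seat is 346×260 mm, 26 mm thick, top at z = 437 mm. It stands on four square legs, each 26×26 mm in cross-section, from z = 0 to the seat underside, each flush with a corner of the seat. Four stretchers, 26 mm wide and 30 mm tall, connect adjacent legs with their undersides at z = 82 mm, each running between the inner faces of the legs it joins and aligned with the legs' outer faces on the other axis.

B is a rectangular beam 1362 mm long (x), 174 mm deep (y), 66 mm thick (z).

The beam spans the tops of two stools placed 670 mm apart, resting at z = 437 mm.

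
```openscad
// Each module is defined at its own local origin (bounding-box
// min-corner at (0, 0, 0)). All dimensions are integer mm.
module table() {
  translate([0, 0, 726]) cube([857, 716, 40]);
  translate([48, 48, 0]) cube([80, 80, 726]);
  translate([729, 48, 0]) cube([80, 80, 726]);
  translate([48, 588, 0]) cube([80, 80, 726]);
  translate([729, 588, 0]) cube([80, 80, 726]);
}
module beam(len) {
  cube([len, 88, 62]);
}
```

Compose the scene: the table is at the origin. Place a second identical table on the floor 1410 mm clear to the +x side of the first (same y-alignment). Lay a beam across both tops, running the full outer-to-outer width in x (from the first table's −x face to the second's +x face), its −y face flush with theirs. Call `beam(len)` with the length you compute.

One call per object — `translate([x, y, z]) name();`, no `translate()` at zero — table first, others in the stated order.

table();
translate([2267, 0, 0]) table();
translate([0, 0, 766]) beam(3124);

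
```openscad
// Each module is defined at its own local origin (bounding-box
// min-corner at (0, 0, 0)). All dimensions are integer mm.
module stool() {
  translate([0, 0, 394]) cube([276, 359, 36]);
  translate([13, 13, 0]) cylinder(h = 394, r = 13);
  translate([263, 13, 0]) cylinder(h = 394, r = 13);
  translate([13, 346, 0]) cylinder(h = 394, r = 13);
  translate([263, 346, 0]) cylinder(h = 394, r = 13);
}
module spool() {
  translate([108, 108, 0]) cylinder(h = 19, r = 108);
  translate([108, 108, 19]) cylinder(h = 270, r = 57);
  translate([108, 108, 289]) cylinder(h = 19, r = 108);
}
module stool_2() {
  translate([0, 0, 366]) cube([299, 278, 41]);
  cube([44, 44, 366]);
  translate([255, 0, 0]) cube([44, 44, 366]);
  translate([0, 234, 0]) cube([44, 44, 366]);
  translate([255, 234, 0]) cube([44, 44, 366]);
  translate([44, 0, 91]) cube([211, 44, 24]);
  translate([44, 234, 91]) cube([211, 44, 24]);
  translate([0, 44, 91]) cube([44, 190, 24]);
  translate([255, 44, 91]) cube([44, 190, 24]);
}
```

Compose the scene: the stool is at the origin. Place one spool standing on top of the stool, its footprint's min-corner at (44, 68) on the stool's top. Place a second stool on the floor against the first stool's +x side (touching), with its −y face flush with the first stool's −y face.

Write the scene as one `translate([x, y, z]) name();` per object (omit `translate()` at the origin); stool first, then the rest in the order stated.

stool();
translate([44, 68, 430]) spool();
translate([276, 0, 0]) stool_2();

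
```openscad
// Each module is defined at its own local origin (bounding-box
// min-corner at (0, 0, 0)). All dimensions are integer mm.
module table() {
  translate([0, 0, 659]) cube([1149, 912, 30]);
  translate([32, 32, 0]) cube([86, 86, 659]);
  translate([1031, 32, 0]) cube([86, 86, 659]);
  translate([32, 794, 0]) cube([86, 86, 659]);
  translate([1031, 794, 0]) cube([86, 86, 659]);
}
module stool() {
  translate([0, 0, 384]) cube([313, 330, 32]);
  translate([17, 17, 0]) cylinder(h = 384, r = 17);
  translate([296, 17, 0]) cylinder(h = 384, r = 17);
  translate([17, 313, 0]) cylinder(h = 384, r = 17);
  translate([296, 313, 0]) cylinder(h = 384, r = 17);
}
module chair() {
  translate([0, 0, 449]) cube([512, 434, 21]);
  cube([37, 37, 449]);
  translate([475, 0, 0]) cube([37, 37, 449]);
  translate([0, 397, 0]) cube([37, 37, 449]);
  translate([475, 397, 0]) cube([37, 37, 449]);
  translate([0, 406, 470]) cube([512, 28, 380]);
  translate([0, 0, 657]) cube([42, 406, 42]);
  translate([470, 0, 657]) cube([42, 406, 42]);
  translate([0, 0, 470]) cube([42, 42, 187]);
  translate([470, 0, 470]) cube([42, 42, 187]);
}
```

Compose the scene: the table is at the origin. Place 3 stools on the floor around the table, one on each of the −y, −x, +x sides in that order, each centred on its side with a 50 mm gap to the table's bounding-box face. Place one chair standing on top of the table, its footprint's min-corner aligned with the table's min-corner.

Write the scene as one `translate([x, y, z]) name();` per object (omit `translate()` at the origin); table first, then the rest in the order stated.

table();
translate([418, -380, 0]) stool();
translate([-363, 291, 0]) stool();
translate([1199, 291, 0]) stool();
translate([0, 0, 689]) chair();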